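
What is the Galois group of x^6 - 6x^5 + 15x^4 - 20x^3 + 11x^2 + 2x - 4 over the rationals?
S_4, S_4(6d), the S_4-action on 6 points inside A_6

The polynomial f is an irreducible sextic over Q, so G = Gal(f/Q) is one of the 16 transitive subgroups 6T1, ..., 6T16 of S_6. The discriminant of f is 3356224 = 1832^2, a perfect square, so G is contained in A_6. The transitive groups of degree 6 contained in A_6 are: A_4 (6T4, order 12), S_4 (6T7, order 24), (C_3 x C_3) : C_4 (6T10, order 36), PSL(2,5) (6T12, order 60), A_6 (6T15, order 360). By Dedekind's theorem, for a prime p not dividing disc(f) the degrees of the irreducible factors of f mod p form the cycle type of an element of G. Factoring f modulo the 79 such primes p <= 419 (skipping 2, 229, which divide the discriminant), each new pattern first appears at: mod 3: f = (x^3 + x^2 + 2)(x^3 + 2x^2 + x + 1), pattern 3+3; mod 7: f = (x^2 + 5x + 5)(x^4 + 3x^3 + 2x^2 + 4x + 2), pattern 4+2; mod 23: f = (x + 8)(x + 13)(x^2 + 20x + 20)(x^2 + 22x + 18), pattern 2+2+1+1; mod 193: f = (x + 86)(x + 89)(x + 92)(x + 99)(x + 102)(x + 105), pattern 1+1+1+1+1+1. No other pattern occurs in this range, so the set of observed cycle types is {3+3, 4+2, 2+2+1+1, 1+1+1+1+1+1}. The candidates containing elements of all these cycle types are S_4 (6T7) of order 24, (C_3 x C_3) : C_4 (6T10) of order 36, A_6 (6T15) of order 360; the others are excluded. The observed types are precisely the cycle types that occur in S_4 (6T7). Each of the other remaining candidates has further cycle types, and by the Chebotarev density theorem the matching factorization patterns would occur for a proportion of primes equal to their share of the group: (C_3 x C_3) : C_4 (6T10) additionally contains elements of type 3+1+1+1 (4 of its 36 elements, about 11% of primes); A_6 (6T15) additionally contains elements of type 5+1, 3+1+1+1 (184 of its 360 elements, about 51% of primes). None of the 79 primes tested shows any such pattern (for each of these groups the chance of that is below 10^-4), which rules them out. Hence G = S_4 (6T7), of order 24.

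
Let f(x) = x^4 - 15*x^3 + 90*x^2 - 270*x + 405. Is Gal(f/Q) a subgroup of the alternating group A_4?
The polynomial is irreducible of degree 4 over Q. Its discriminant is 66430125, which is not a perfect square. A Galois group lies in the alternating group exactly when the discriminant is a square in Q, so the Galois group (C_4) is not contained in A_4.

No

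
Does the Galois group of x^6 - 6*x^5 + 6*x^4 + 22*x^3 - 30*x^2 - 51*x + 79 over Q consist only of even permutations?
The polynomial is irreducible of degree 6 over Q. Its discriminant is -51195483, which is not a perfect square. A Galois group lies in the alternating group exactly when the discriminant is a square in Q, so the Galois group (C_3 x S_3) is not contained in A_6.

No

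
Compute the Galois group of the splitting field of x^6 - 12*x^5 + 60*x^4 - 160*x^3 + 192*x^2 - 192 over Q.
A_4 (also written A4)

The polynomial f is an irreducible sextic over Q, so G = Gal(f/Q) is one of the 16 transitive subgroups 6T1, ..., 6T16 of S_6. The discriminant of f is 450868486864896 = 21233664^2, a perfect square, so G is contained in A_6. The transitive groups of degree 6 contained in A_6 are: A_4 (6T4, order 12), S_4 (6T7, order 24), (C_3 x C_3) : C_4 (6T10, order 36), PSL(2,5) (6T12, order 60), A_6 (6T15, order 360). By Dedekind's theorem, for a prime p not dividing disc(f) the degrees of the irreducible factors of f mod p form the cycle type of an element of G. Factoring f modulo the 33 such primes p <= 149 (skipping 2, 3, which divide the discriminant), each new pattern first appears at: mod 5: f = (x^3 + x^2 + x + 4)(x^3 + 2x^2 + 2x + 2), pattern 3+3; mod 17: f = (x + 2)(x + 11)(x^2 + 13x + 9)(x^2 + 13x + 15), pattern 2+2+1+1; mod 71: f = (x + 5)(x + 6)(x + 8)(x + 59)(x + 61)(x + 62), pattern 1+1+1+1+1+1. No other pattern occurs in this range, so the set of observed cycle types is {3+3, 2+2+1+1, 1+1+1+1+1+1}. The candidates containing elements of all these cycle types are A_4 (6T4) of order 12, S_4 (6T7) of order 24, (C_3 x C_3) : C_4 (6T10) of order 36, PSL(2,5) (6T12) of order 60, A_6 (6T15) of order 360; the others are excluded. The observed types are precisely the cycle types that occur in A_4 (6T4). Each of the other remaining candidates has further cycle types, and by the Chebotarev density theorem the matching factorization patterns would occur for a proportion of primes equal to their share of the group: S_4 (6T7) additionally contains elements of type 4+2 (6 of its 24 elements, about 25% of primes); (C_3 x C_3) : C_4 (6T10) additionally contains elements of type 4+2, 3+1+1+1 (22 of its 36 elements, about 61% of primes); PSL(2,5) (6T12) additionally contains elements of type 5+1 (24 of its 60 elements, about 40% of primes); A_6 (6T15) additionally contains elements of type 5+1, 4+2, 3+1+1+1 (274 of its 360 elements, about 76% of primes). None of the 33 primes tested shows any such pattern (for each of these groups the chance of that is below 10^-4), which rules them out. Hence G = A_4 (6T4), of order 12.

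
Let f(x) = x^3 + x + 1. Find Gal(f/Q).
The polynomial is an irreducible cubic over Q and its discriminant is -31, which is not a perfect square. For an irreducible cubic, a non-square discriminant gives Galois group S_3.

S_3, the symmetric group on 3 letters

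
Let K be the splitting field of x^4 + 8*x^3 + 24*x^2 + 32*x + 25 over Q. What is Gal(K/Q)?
The polynomial is an irreducible quartic over Q and its discriminant is 186624 = 432^2, a perfect square, so the Galois group is contained in A_4. The resolvent cubic y^3 - 24*y^2 + 156*y - 224 splits completely over Q, which gives the Klein four-group V_4.

V_4 (also written V4)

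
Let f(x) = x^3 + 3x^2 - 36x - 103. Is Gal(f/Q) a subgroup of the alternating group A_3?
Yes

The polynomial is irreducible of degree 3 over Q. Its discriminant is 123201 = 351^2, a perfect square. A Galois group lies in the alternating group exactly when the discriminant is a square in Q, so the Galois group (C_3) is contained in A_3.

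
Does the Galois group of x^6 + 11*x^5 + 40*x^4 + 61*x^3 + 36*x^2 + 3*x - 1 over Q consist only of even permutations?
The polynomial is irreducible of degree 6 over Q. Its discriminant is 810448, which is not a perfect square. A Galois group lies in the alternating group exactly when the discriminant is a square in Q, so the Galois group (S_3) is not contained in A_6.

No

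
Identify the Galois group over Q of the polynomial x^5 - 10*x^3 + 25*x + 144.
D_5

The polynomial f is an irreducible quintic over Q, so G = Gal(f/Q) is a transitive subgroup of S_5: one of C_5 (5T1, order 5), D_5 (5T2, order 10), F_20 (5T3, order 20), A_5 (5T4, order 60) or S_5 (5T5, order 120). The discriminant of f is 1327104000000 = 1152000^2, a perfect square, so G is contained in A_5. The transitive groups of degree 5 contained in A_5 are: C_5 (5T1, order 5), D_5 (5T2, order 10), A_5 (5T4, order 60). By Dedekind's theorem, for a prime p not dividing disc(f) the degrees of the irreducible factors of f mod p form the cycle type of an element of G. Factoring f modulo the 23 such primes p <= 101 (skipping 2, 3, 5, which divide the discriminant), each new pattern first appears at: mod 7: f = (x^5 + 4x^3 + 4x + 4), pattern 5; mod 17: f = (x + 4)(x^2 + 14x + 1)(x^2 + 16x + 2), pattern 2+2+1. No other pattern occurs in this range, so the set of observed cycle types is {5, 2+2+1}. The candidates containing elements of all these cycle types are D_5 (5T2) of order 10, A_5 (5T4) of order 60; the others are excluded. The observed types are precisely the cycle types that occur in D_5 (5T2) (apart from the identity). Each of the other remaining candidates has further cycle types, and by the Chebotarev density theorem the matching factorization patterns would occur for a proportion of primes equal to their share of the group: A_5 (5T4) additionally contains elements of type 3+1+1 (20 of its 60 elements, about 33% of primes). None of the 23 primes tested shows any such pattern (for each of these groups the chance of that is below 10^-4), which rules them out. Hence G = D_5 (5T2), of order 10.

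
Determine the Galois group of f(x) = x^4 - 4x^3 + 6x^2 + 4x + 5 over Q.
The polynomial is an irreducible quartic over Q and its discriminant is 331776 = 576^2, a perfect square, so the Galois group is contained in A_4. The resolvent cubic y^3 - 6*y^2 - 36*y + 24 is irreducible over Q. An irreducible resolvent with square discriminant gives A_4.

A_4 (also written A4)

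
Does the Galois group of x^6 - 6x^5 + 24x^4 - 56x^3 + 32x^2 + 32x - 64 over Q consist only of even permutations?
The polynomial is irreducible of degree 6 over Q. Its discriminant is 870211913777152, which is not a perfect square. A Galois group lies in the alternating group exactly when the discriminant is a square in Q, so the Galois group (S_4) is not contained in A_6.

No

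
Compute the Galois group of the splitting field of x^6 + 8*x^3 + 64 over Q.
The polynomial f is an irreducible sextic over Q, so G = Gal(f/Q) is one of the 16 transitive subgroups 6T1, ..., 6T16 of S_6. The discriminant of f is -21134460321792, which is not a perfect square, so G is not contained in A_6. The transitive groups of degree 6 not contained in A_6 are: C_6 (6T1, order 6), S_3 (6T2, order 6), D_6 (6T3, order 12), C_3 x S_3 (6T5, order 18), A_4 x C_2 (6T6, order 24), S_4 (6T8, order 24), S_3 x S_3 (6T9, order 36), S_4 x C_2 (6T11, order 48), (S_3 x S_3) : C_2 (6T13, order 72), PGL(2,5) (6T14, order 120), S_6 (6T16, order 720). By Dedekind's theorem, for a prime p not dividing disc(f) the degrees of the irreducible factors of f mod p form the cycle type of an element of G. Factoring f modulo the 37 such primes p <= 167 (skipping 2, 3, which divide the discriminant), each new pattern first appears at: mod 5: f = (x^6 + 3x^3 + 4), pattern 6; mod 7: f = (x^3 + 3)(x^3 + 5), pattern 3+3; mod 17: f = (x^2 + 3x + 4)(x^2 + 6x + 4)(x^2 + 8x + 4), pattern 2+2+2; mod 19: f = (x + 1)(x + 4)(x + 6)(x + 7)(x + 9)(x + 11), pattern 1+1+1+1+1+1. No other pattern occurs in this range, so the set of observed cycle types is {6, 3+3, 2+2+2, 1+1+1+1+1+1}. The candidates containing elements of all these cycle types are C_6 (6T1) of order 6, D_6 (6T3) of order 12, C_3 x S_3 (6T5) of order 18, A_4 x C_2 (6T6) of order 24, S_3 x S_3 (6T9) of order 36, S_4 x C_2 (6T11) of order 48, (S_3 x S_3) : C_2 (6T13) of order 72, PGL(2,5) (6T14) of order 120, S_6 (6T16) of order 720; the others are excluded. The observed types are precisely the cycle types that occur in C_6 (6T1). Each of the other remaining candidates has further cycle types, and by the Chebotarev density theorem the matching factorization patterns would occur for a proportion of primes equal to their share of the group: D_6 (6T3) additionally contains elements of type 2+2+1+1 (3 of its 12 elements, about 25% of primes); C_3 x S_3 (6T5) additionally contains elements of type 3+1+1+1 (4 of its 18 elements, about 22% of primes); A_4 x C_2 (6T6) additionally contains elements of type 2+2+1+1, 2+1+1+1+1 (6 of its 24 elements, about 25% of primes); S_3 x S_3 (6T9) additionally contains elements of type 3+1+1+1, 2+2+1+1 (13 of its 36 elements, about 36% of primes); S_4 x C_2 (6T11) additionally contains elements of type 4+2, 4+1+1, 2+2+1+1, 2+1+1+1+1 (24 of its 48 elements, about 50% of primes); (S_3 x S_3) : C_2 (6T13) additionally contains elements of type 4+2, 3+2+1, 3+1+1+1, 2+2+1+1, 2+1+1+1+1 (49 of its 72 elements, about 68% of primes); PGL(2,5) (6T14) additionally contains elements of type 5+1, 4+1+1, 2+2+1+1 (69 of its 120 elements, about 58% of primes); S_6 (6T16) additionally contains elements of type 5+1, 4+2, 4+1+1, 3+2+1, 3+1+1+1, 2+2+1+1, 2+1+1+1+1 (544 of its 720 elements, about 76% of primes). None of the 37 primes tested shows any such pattern (for each of these groups the chance of that is below 10^-4), which rules them out. Hence G = C_6 (6T1), of order 6.

C_6 (order 6)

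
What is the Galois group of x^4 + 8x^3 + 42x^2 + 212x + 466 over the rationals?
V_4 (order 4)

The polynomial is an irreducible quartic over Q and its discriminant is 1224440064 = 34992^2, a perfect square, so the Galois group is contained in A_4. The resolvent cubic y^3 - 42*y^2 - 168*y + 3520 splits completely over Q, which gives the Klein four-group V_4.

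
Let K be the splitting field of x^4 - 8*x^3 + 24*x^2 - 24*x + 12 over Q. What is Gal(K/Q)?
The polynomial is an irreducible quartic over Q and its discriminant is 331776 = 576^2, a perfect square, so the Galois group is contained in A_4. The resolvent cubic y^3 - 24*y^2 + 144*y - 192 is irreducible over Q. An irreducible resolvent with square discriminant gives A_4.

4T4: A_4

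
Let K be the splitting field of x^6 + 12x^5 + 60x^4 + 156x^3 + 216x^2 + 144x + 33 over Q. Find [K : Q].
The degree of the splitting field over Q equals the order of the Galois group, so first determine the group. The polynomial f is an irreducible sextic over Q, so G = Gal(f/Q) is one of the 16 transitive subgroups 6T1, ..., 6T16 of S_6. The discriminant of f is 1259712, which is not a perfect square, so G is not contained in A_6. The transitive groups of degree 6 not contained in A_6 are: C_6 (6T1, order 6), S_3 (6T2, order 6), D_6 (6T3, order 12), C_3 x S_3 (6T5, order 18), A_4 x C_2 (6T6, order 24), S_4 (6T8, order 24), S_3 x S_3 (6T9, order 36), S_4 x C_2 (6T11, order 48), (S_3 x S_3) : C_2 (6T13, order 72), PGL(2,5) (6T14, order 120), S_6 (6T16, order 720). By Dedekind's theorem, for a prime p not dividing disc(f) the degrees of the irreducible factors of f mod p form the cycle type of an element of G. Factoring f modulo the 79 such primes p <= 419 (skipping 2, 3, which divide the discriminant), each new pattern first appears at: mod 5: f = (x^6 + 2x^5 + x^3 + x^2 + 4x + 3), pattern 6; mod 7: f = (x^2 + x + 6)(x^2 + 5x + 3)(x^2 + 6x + 3), pattern 2+2+2; mod 11: f = (x)(x + 7)(x^2 + 6x + 1)(x^2 + 10x + 8), pattern 2+2+1+1; mod 13: f = (x^3 + 6x^2 + 12x + 2)(x^3 + 6x^2 + 12x + 10), pattern 3+3; mod 97: f = (x + 4)(x + 27)(x + 51)(x + 68)(x + 72)(x + 81), pattern 1+1+1+1+1+1. No other pattern occurs in this range, so the set of observed cycle types is {6, 2+2+2, 2+2+1+1, 3+3, 1+1+1+1+1+1}. The candidates containing elements of all these cycle types are D_6 (6T3) of order 12, A_4 x C_2 (6T6) of order 24, S_3 x S_3 (6T9) of order 36, S_4 x C_2 (6T11) of order 48, (S_3 x S_3) : C_2 (6T13) of order 72, PGL(2,5) (6T14) of order 120, S_6 (6T16) of order 720; the others are excluded. The observed types are precisely the cycle types that occur in D_6 (6T3). Each of the other remaining candidates has further cycle types, and by the Chebotarev density theorem the matching factorization patterns would occur for a proportion of primes equal to their share of the group: A_4 x C_2 (6T6) additionally contains elements of type 2+1+1+1+1 (3 of its 24 elements, about 12% of primes); S_3 x S_3 (6T9) additionally contains elements of type 3+1+1+1 (4 of its 36 elements, about 11% of primes); S_4 x C_2 (6T11) additionally contains elements of type 4+2, 4+1+1, 2+1+1+1+1 (15 of its 48 elements, about 31% of primes); (S_3 x S_3) : C_2 (6T13) additionally contains elements of type 4+2, 3+2+1, 3+1+1+1, 2+1+1+1+1 (40 of its 72 elements, about 56% of primes); PGL(2,5) (6T14) additionally contains elements of type 5+1, 4+1+1 (54 of its 120 elements, about 45% of primes); S_6 (6T16) additionally contains elements of type 5+1, 4+2, 4+1+1, 3+2+1, 3+1+1+1, 2+1+1+1+1 (499 of its 720 elements, about 69% of primes). None of the 79 primes tested shows any such pattern (for each of these groups the chance of that is below 10^-4), which rules them out. Hence G = D_6 (6T3), of order 12. The Galois group D_6 (6T3) has order 12, so the splitting field has degree 12 over Q.

12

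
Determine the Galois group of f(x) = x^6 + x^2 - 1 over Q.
The polynomial f is an irreducible sextic over Q, so G = Gal(f/Q) is one of the 16 transitive subgroups 6T1, ..., 6T16 of S_6. The discriminant of f is 61504 = 248^2, a perfect square, so G is contained in A_6. The transitive groups of degree 6 contained in A_6 are: A_4 (6T4, order 12), S_4 (6T7, order 24), (C_3 x C_3) : C_4 (6T10, order 36), PSL(2,5) (6T12, order 60), A_6 (6T15, order 360). By Dedekind's theorem, for a prime p not dividing disc(f) the degrees of the irreducible factors of f mod p form the cycle type of an element of G. Factoring f modulo the 79 such primes p <= 419 (skipping 2, 31, which divide the discriminant), each new pattern first appears at: mod 3: f = (x^2 + 1)(x^4 + 2x^2 + 2), pattern 4+2; mod 5: f = (x^3 + x^2 + 3x + 4)(x^3 + 4x^2 + 3x + 1), pattern 3+3; mod 11: f = (x + 3)(x + 8)(x^2 + 4x + 7)(x^2 + 7x + 7), pattern 2+2+1+1; mod 67: f = (x + 2)(x + 3)(x + 11)(x + 56)(x + 64)(x + 65), pattern 1+1+1+1+1+1. No other pattern occurs in this range, so the set of observed cycle types is {4+2, 3+3, 2+2+1+1, 1+1+1+1+1+1}. The candidates containing elements of all these cycle types are S_4 (6T7) of order 24, (C_3 x C_3) : C_4 (6T10) of order 36, A_6 (6T15) of order 360; the others are excluded. The observed types are precisely the cycle types that occur in S_4 (6T7). Each of the other remaining candidates has further cycle types, and by the Chebotarev density theorem the matching factorization patterns would occur for a proportion of primes equal to their share of the group: (C_3 x C_3) : C_4 (6T10) additionally contains elements of type 3+1+1+1 (4 of its 36 elements, about 11% of primes); A_6 (6T15) additionally contains elements of type 5+1, 3+1+1+1 (184 of its 360 elements, about 51% of primes). None of the 79 primes tested shows any such pattern (for each of these groups the chance of that is below 10^-4), which rules them out. Hence G = S_4 (6T7), of order 24.

S_4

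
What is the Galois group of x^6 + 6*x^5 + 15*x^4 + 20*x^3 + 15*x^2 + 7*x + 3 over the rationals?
S_6 (order 720)

The polynomial f is an irreducible sextic over Q, so G = Gal(f/Q) is one of the 16 transitive subgroups 6T1, ..., 6T16 of S_6. The discriminant of f is -43531, which is not a perfect square, so G is not contained in A_6. The transitive groups of degree 6 not contained in A_6 are: C_6 (6T1, order 6), S_3 (6T2, order 6), D_6 (6T3, order 12), C_3 x S_3 (6T5, order 18), A_4 x C_2 (6T6, order 24), S_4 (6T8, order 24), S_3 x S_3 (6T9, order 36), S_4 x C_2 (6T11, order 48), (S_3 x S_3) : C_2 (6T13, order 72), PGL(2,5) (6T14, order 120), S_6 (6T16, order 720). By Dedekind's theorem, for a prime p not dividing disc(f) the degrees of the irreducible factors of f mod p form the cycle type of an element of G. Factoring f modulo the 4 such primes p <= 7, each new pattern first appears at: mod 2: f = (x^6 + x^4 + x^2 + x + 1), pattern 6; mod 3: f = (x)(x^2 + x + 2)(x^3 + 2x^2 + 2x + 2), pattern 3+2+1; mod 5: f = (x^3 + x + 1)(x^3 + x^2 + 4x + 3), pattern 3+3; mod 7: f = (x + 3)(x^5 + 3x^4 + 6x^3 + 2x^2 + 2x + 1), pattern 5+1. No other pattern occurs in this range, so the set of observed cycle types is {6, 3+2+1, 3+3, 5+1}. Among the candidates above, the only group containing elements of all these cycle types is S_6 (6T16); every other candidate lacks at least one of them. Hence G = S_6 (6T16), of order 720.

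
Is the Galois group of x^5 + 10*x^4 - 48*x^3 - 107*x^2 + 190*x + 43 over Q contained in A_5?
The polynomial is irreducible of degree 5 over Q. Its discriminant is 2257066408839649 = 47508593^2, a perfect square. A Galois group lies in the alternating group exactly when the discriminant is a square in Q, so the Galois group (C_5) is contained in A_5.

Yes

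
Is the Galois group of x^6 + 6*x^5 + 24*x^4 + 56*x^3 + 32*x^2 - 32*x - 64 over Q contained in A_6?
The polynomial is irreducible of degree 6 over Q. Its discriminant is 870211913777152, which is not a perfect square. A Galois group lies in the alternating group exactly when the discriminant is a square in Q, so the Galois group (S_4) is not contained in A_6.

No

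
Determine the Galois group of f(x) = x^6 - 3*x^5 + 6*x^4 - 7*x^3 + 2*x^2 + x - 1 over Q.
The polynomial f is an irreducible sextic over Q, so G = Gal(f/Q) is one of the 16 transitive subgroups 6T1, ..., 6T16 of S_6. The discriminant of f is 810448, which is not a perfect square, so G is not contained in A_6. The transitive groups of degree 6 not contained in A_6 are: C_6 (6T1, order 6), S_3 (6T2, order 6), D_6 (6T3, order 12), C_3 x S_3 (6T5, order 18), A_4 x C_2 (6T6, order 24), S_4 (6T8, order 24), S_3 x S_3 (6T9, order 36), S_4 x C_2 (6T11, order 48), (S_3 x S_3) : C_2 (6T13, order 72), PGL(2,5) (6T14, order 120), S_6 (6T16, order 720). By Dedekind's theorem, for a prime p not dividing disc(f) the degrees of the irreducible factors of f mod p form the cycle type of an element of G. Factoring f modulo the 22 such primes p <= 89 (skipping 2, 37, which divide the discriminant), each new pattern first appears at: mod 3: f = (x^3 + x^2 + x + 2)(x^3 + 2x^2 + 1), pattern 3+3; mod 5: f = (x^2 + 3)(x^2 + 3x + 4)(x^2 + 4x + 2), pattern 2+2+2; mod 17: f = (x + 1)(x + 15)(x^4 + 15x^3 + 6x^2 + 12x + 9), pattern 4+1+1; mod 67: f = (x + 4)(x + 62)(x^2 + 66x + 40)(x^2 + 66x + 50), pattern 2+2+1+1. No other pattern occurs in this range, so the set of observed cycle types is {3+3, 2+2+2, 4+1+1, 2+2+1+1}. The candidates containing elements of all these cycle types are S_4 (6T8) of order 24, S_4 x C_2 (6T11) of order 48, PGL(2,5) (6T14) of order 120, S_6 (6T16) of order 720; the others are excluded. The observed types are precisely the cycle types that occur in S_4 (6T8) (apart from the identity). Each of the other remaining candidates has further cycle types, and by the Chebotarev density theorem the matching factorization patterns would occur for a proportion of primes equal to their share of the group: S_4 x C_2 (6T11) additionally contains elements of type 6, 4+2, 2+1+1+1+1 (17 of its 48 elements, about 35% of primes); PGL(2,5) (6T14) additionally contains elements of type 6, 5+1 (44 of its 120 elements, about 37% of primes); S_6 (6T16) additionally contains elements of type 6, 5+1, 4+2, 3+2+1, 3+1+1+1, 2+1+1+1+1 (529 of its 720 elements, about 73% of primes). None of the 22 primes tested shows any such pattern (for each of these groups the chance of that is below 10^-4), which rules them out. Hence G = S_4 (6T8), of order 24.

S_4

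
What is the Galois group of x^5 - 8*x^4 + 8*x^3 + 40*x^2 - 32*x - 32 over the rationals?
The polynomial f is an irreducible quintic over Q, so G = Gal(f/Q) is a transitive subgroup of S_5: one of C_5 (5T1, order 5), D_5 (5T2, order 10), F_20 (5T3, order 20), A_5 (5T4, order 60) or S_5 (5T5, order 120). The discriminant of f is 15352201216 = 123904^2, a perfect square, so G is contained in A_5. The transitive groups of degree 5 contained in A_5 are: C_5 (5T1, order 5), D_5 (5T2, order 10), A_5 (5T4, order 60). By Dedekind's theorem, for a prime p not dividing disc(f) the degrees of the irreducible factors of f mod p form the cycle type of an element of G. Factoring f modulo the 14 such primes p <= 53 (skipping 2, 11, which divide the discriminant), each new pattern first appears at: mod 3: f = (x^5 + x^4 + 2x^3 + x^2 + x + 1), pattern 5; mod 23: f = (x + 1)(x + 9)(x + 13)(x + 16)(x + 22), pattern 1+1+1+1+1. No other pattern occurs in this range, so the set of observed cycle types is {5, 1+1+1+1+1}. The candidates containing elements of all these cycle types are C_5 (5T1) of order 5, D_5 (5T2) of order 10, A_5 (5T4) of order 60; the others are excluded. The observed types are precisely the cycle types that occur in C_5 (5T1). Each of the other remaining candidates has further cycle types, and by the Chebotarev density theorem the matching factorization patterns would occur for a proportion of primes equal to their share of the group: D_5 (5T2) additionally contains elements of type 2+2+1 (5 of its 10 elements, about 50% of primes); A_5 (5T4) additionally contains elements of type 3+1+1, 2+2+1 (35 of its 60 elements, about 58% of primes). None of the 14 primes tested shows any such pattern (for each of these groups the chance of that is below 10^-4), which rules them out. Hence G = C_5 (5T1), of order 5.

C_5 (also written C5)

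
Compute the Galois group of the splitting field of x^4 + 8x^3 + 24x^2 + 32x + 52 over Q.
V_4, the Klein four-group

The polynomial is an irreducible quartic over Q and its discriminant is 11943936 = 3456^2, a perfect square, so the Galois group is contained in A_4. The resolvent cubic y^3 - 24*y^2 + 48*y + 640 splits completely over Q, which gives the Klein four-group V_4.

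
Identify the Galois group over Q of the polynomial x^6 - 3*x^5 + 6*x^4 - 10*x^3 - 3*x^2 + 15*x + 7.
6T5: C_3 x S_3

The polynomial f is an irreducible sextic over Q, so G = Gal(f/Q) is one of the 16 transitive subgroups 6T1, ..., 6T16 of S_6. The discriminant of f is -1162261467, which is not a perfect square, so G is not contained in A_6. The transitive groups of degree 6 not contained in A_6 are: C_6 (6T1, order 6), S_3 (6T2, order 6), D_6 (6T3, order 12), C_3 x S_3 (6T5, order 18), A_4 x C_2 (6T6, order 24), S_4 (6T8, order 24), S_3 x S_3 (6T9, order 36), S_4 x C_2 (6T11, order 48), (S_3 x S_3) : C_2 (6T13, order 72), PGL(2,5) (6T14, order 120), S_6 (6T16, order 720). By Dedekind's theorem, for a prime p not dividing disc(f) the degrees of the irreducible factors of f mod p form the cycle type of an element of G. Factoring f modulo the 33 such primes p <= 139 (skipping 3, which divides the discriminant), each new pattern first appears at: mod 2: f = (x^6 + x^5 + x^2 + x + 1), pattern 6; mod 7: f = (x)(x + 2)(x + 3)(x^3 + 6x^2 + 5x + 6), pattern 3+1+1+1; mod 17: f = (x^2 + 5x + 14)(x^2 + 12x + 5)(x^2 + 14x + 12), pattern 2+2+2; mod 19: f = (x^3 + 2x^2 + 14x + 15)(x^3 + 14x^2 + 2x + 3), pattern 3+3; mod 73: f = (x + 5)(x + 26)(x + 35)(x + 41)(x + 52)(x + 57), pattern 1+1+1+1+1+1. No other pattern occurs in this range, so the set of observed cycle types is {6, 3+1+1+1, 2+2+2, 3+3, 1+1+1+1+1+1}. The candidates containing elements of all these cycle types are C_3 x S_3 (6T5) of order 18, S_3 x S_3 (6T9) of order 36, (S_3 x S_3) : C_2 (6T13) of order 72, S_6 (6T16) of order 720; the others are excluded. The observed types are precisely the cycle types that occur in C_3 x S_3 (6T5). Each of the other remaining candidates has further cycle types, and by the Chebotarev density theorem the matching factorization patterns would occur for a proportion of primes equal to their share of the group: S_3 x S_3 (6T9) additionally contains elements of type 2+2+1+1 (9 of its 36 elements, about 25% of primes); (S_3 x S_3) : C_2 (6T13) additionally contains elements of type 4+2, 3+2+1, 2+2+1+1, 2+1+1+1+1 (45 of its 72 elements, about 62% of primes); S_6 (6T16) additionally contains elements of type 5+1, 4+2, 4+1+1, 3+2+1, 2+2+1+1, 2+1+1+1+1 (504 of its 720 elements, about 70% of primes). None of the 33 primes tested shows any such pattern (for each of these groups the chance of that is below 10^-4), which rules them out. Hence G = C_3 x S_3 (6T5), of order 18.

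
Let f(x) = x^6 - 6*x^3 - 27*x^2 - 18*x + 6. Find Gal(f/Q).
The polynomial f is an irreducible sextic over Q, so G = Gal(f/Q) is one of the 16 transitive subgroups 6T1, ..., 6T16 of S_6. The discriminant of f is 304930925568, which is not a perfect square, so G is not contained in A_6. The transitive groups of degree 6 not contained in A_6 are: C_6 (6T1, order 6), S_3 (6T2, order 6), D_6 (6T3, order 12), C_3 x S_3 (6T5, order 18), A_4 x C_2 (6T6, order 24), S_4 (6T8, order 24), S_3 x S_3 (6T9, order 36), S_4 x C_2 (6T11, order 48), (S_3 x S_3) : C_2 (6T13, order 72), PGL(2,5) (6T14, order 120), S_6 (6T16, order 720). By Dedekind's theorem, for a prime p not dividing disc(f) the degrees of the irreducible factors of f mod p form the cycle type of an element of G. Factoring f modulo the 79 such primes p <= 421 (skipping 2, 3, 41, which divide the discriminant), each new pattern first appears at: mod 5: f = (x^2 + 3)(x^2 + x + 2)(x^2 + 4x + 1), pattern 2+2+2; mod 7: f = (x^6 + x^3 + x^2 + 3x + 6), pattern 6; mod 11: f = (x + 5)(x + 10)(x^2 + x + 8)(x^2 + 6x + 7), pattern 2+2+1+1; mod 13: f = (x^3 + x + 6)(x^3 + 12x + 1), pattern 3+3; mod 61: f = (x + 21)(x + 30)(x + 37)(x + 42)(x + 55)(x + 59), pattern 1+1+1+1+1+1. No other pattern occurs in this range, so the set of observed cycle types is {2+2+2, 6, 2+2+1+1, 3+3, 1+1+1+1+1+1}. The candidates containing elements of all these cycle types are D_6 (6T3) of order 12, A_4 x C_2 (6T6) of order 24, S_3 x S_3 (6T9) of order 36, S_4 x C_2 (6T11) of order 48, (S_3 x S_3) : C_2 (6T13) of order 72, PGL(2,5) (6T14) of order 120, S_6 (6T16) of order 720; the others are excluded. The observed types are precisely the cycle types that occur in D_6 (6T3). Each of the other remaining candidates has further cycle types, and by the Chebotarev density theorem the matching factorization patterns would occur for a proportion of primes equal to their share of the group: A_4 x C_2 (6T6) additionally contains elements of type 2+1+1+1+1 (3 of its 24 elements, about 12% of primes); S_3 x S_3 (6T9) additionally contains elements of type 3+1+1+1 (4 of its 36 elements, about 11% of primes); S_4 x C_2 (6T11) additionally contains elements of type 4+2, 4+1+1, 2+1+1+1+1 (15 of its 48 elements, about 31% of primes); (S_3 x S_3) : C_2 (6T13) additionally contains elements of type 4+2, 3+2+1, 3+1+1+1, 2+1+1+1+1 (40 of its 72 elements, about 56% of primes); PGL(2,5) (6T14) additionally contains elements of type 5+1, 4+1+1 (54 of its 120 elements, about 45% of primes); S_6 (6T16) additionally contains elements of type 5+1, 4+2, 4+1+1, 3+2+1, 3+1+1+1, 2+1+1+1+1 (499 of its 720 elements, about 69% of primes). None of the 79 primes tested shows any such pattern (for each of these groups the chance of that is below 10^-4), which rules them out. Hence G = D_6 (6T3), of order 12.

D_6 (also written D6)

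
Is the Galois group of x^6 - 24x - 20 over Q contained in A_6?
The polynomial is irreducible of degree 6 over Q. Its discriminant is 746496000000 = 864000^2, a perfect square. A Galois group lies in the alternating group exactly when the discriminant is a square in Q, so the Galois group (A_6) is contained in A_6.

Yes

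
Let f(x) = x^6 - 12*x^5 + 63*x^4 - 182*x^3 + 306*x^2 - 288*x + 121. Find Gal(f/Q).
The polynomial f is an irreducible sextic over Q, so G = Gal(f/Q) is one of the 16 transitive subgroups 6T1, ..., 6T16 of S_6. The discriminant of f is -16003008, which is not a perfect square, so G is not contained in A_6. The transitive groups of degree 6 not contained in A_6 are: C_6 (6T1, order 6), S_3 (6T2, order 6), D_6 (6T3, order 12), C_3 x S_3 (6T5, order 18), A_4 x C_2 (6T6, order 24), S_4 (6T8, order 24), S_3 x S_3 (6T9, order 36), S_4 x C_2 (6T11, order 48), (S_3 x S_3) : C_2 (6T13, order 72), PGL(2,5) (6T14, order 120), S_6 (6T16, order 720). By Dedekind's theorem, for a prime p not dividing disc(f) the degrees of the irreducible factors of f mod p form the cycle type of an element of G. Factoring f modulo the 21 such primes p <= 89 (skipping 2, 3, 7, which divide the discriminant), each new pattern first appears at: mod 5: f = (x^6 + 3x^5 + 3x^4 + 3x^3 + x^2 + 2x + 1), pattern 6; mod 11: f = (x)(x^5 + 10x^4 + 8x^3 + 5x^2 + 9x + 9), pattern 5+1; mod 13: f = (x + 6)(x + 10)(x^4 + 11x^3 + 9x^2 + 2x + 7), pattern 4+1+1; mod 23: f = (x + 14)(x + 18)(x^2 + 11x + 14)(x^2 + 14x + 16), pattern 2+2+1+1; mod 43: f = (x^3 + 13x^2 + 20x + 27)(x^3 + 18x^2 + 24x + 22), pattern 3+3; mod 61: f = (x^2 + 10x + 35)(x^2 + 14x + 41)(x^2 + 25x + 40), pattern 2+2+2. No other pattern occurs in this range, so the set of observed cycle types is {6, 5+1, 4+1+1, 2+2+1+1, 3+3, 2+2+2}. The candidates containing elements of all these cycle types are PGL(2,5) (6T14) of order 120, S_6 (6T16) of order 720; the others are excluded. The observed types are precisely the cycle types that occur in PGL(2,5) (6T14) (apart from the identity). Each of the other remaining candidates has further cycle types, and by the Chebotarev density theorem the matching factorization patterns would occur for a proportion of primes equal to their share of the group: S_6 (6T16) additionally contains elements of type 4+2, 3+2+1, 3+1+1+1, 2+1+1+1+1 (265 of its 720 elements, about 37% of primes). None of the 21 primes tested shows any such pattern (for each of these groups the chance of that is below 10^-4), which rules them out. Hence G = PGL(2,5) (6T14), of order 120.

PGL(2,5), S_5 acting on 6 points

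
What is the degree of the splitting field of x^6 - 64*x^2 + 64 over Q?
The degree of the splitting field over Q equals the order of the Galois group, so first determine the group. The polynomial f is an irreducible sextic over Q, so G = Gal(f/Q) is one of the 16 transitive subgroups 6T1, ..., 6T16 of S_6. The discriminant of f is -3603718079512576, which is not a perfect square, so G is not contained in A_6. The transitive groups of degree 6 not contained in A_6 are: C_6 (6T1, order 6), S_3 (6T2, order 6), D_6 (6T3, order 12), C_3 x S_3 (6T5, order 18), A_4 x C_2 (6T6, order 24), S_4 (6T8, order 24), S_3 x S_3 (6T9, order 36), S_4 x C_2 (6T11, order 48), (S_3 x S_3) : C_2 (6T13, order 72), PGL(2,5) (6T14, order 120), S_6 (6T16, order 720). By Dedekind's theorem, for a prime p not dividing disc(f) the degrees of the irreducible factors of f mod p form the cycle type of an element of G. Factoring f modulo the 67 such primes p <= 347 (skipping 2, 229, which divide the discriminant), each new pattern first appears at: mod 3: f = (x^6 + 2x^2 + 1), pattern 6; mod 5: f = (x^3 + x^2 + 3x + 4)(x^3 + 4x^2 + 3x + 1), pattern 3+3; mod 7: f = (x + 3)(x + 4)(x^4 + 2x^2 + 3), pattern 4+1+1; mod 13: f = (x^2 + 7)(x^4 + 6x^2 + 11), pattern 4+2; mod 23: f = (x^2 + 2)(x^2 + 10x + 3)(x^2 + 13x + 3), pattern 2+2+2; mod 29: f = (x + 9)(x + 20)(x^2 + 2x + 28)(x^2 + 27x + 28), pattern 2+2+1+1; mod 193: f = (x + 5)(x + 12)(x + 88)(x + 105)(x + 181)(x + 188), pattern 1+1+1+1+1+1; mod 347: f = (x + 6)(x + 45)(x + 302)(x + 341)(x^2 + 326), pattern 2+1+1+1+1. No other pattern occurs in this range, so the set of observed cycle types is {6, 3+3, 4+1+1, 4+2, 2+2+2, 2+2+1+1, 1+1+1+1+1+1, 2+1+1+1+1}. The candidates containing elements of all these cycle types are S_4 x C_2 (6T11) of order 48, S_6 (6T16) of order 720; the others are excluded. The observed types are precisely the cycle types that occur in S_4 x C_2 (6T11). Each of the other remaining candidates has further cycle types, and by the Chebotarev density theorem the matching factorization patterns would occur for a proportion of primes equal to their share of the group: S_6 (6T16) additionally contains elements of type 5+1, 3+2+1, 3+1+1+1 (304 of its 720 elements, about 42% of primes). None of the 67 primes tested shows any such pattern (for each of these groups the chance of that is below 10^-4), which rules them out. Hence G = S_4 x C_2 (6T11), of order 48. The Galois group S_4 x C_2 (6T11) has order 48, so the splitting field has degree 48 over Q.

48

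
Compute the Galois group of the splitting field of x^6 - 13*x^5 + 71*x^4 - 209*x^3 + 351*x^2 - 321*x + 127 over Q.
The polynomial f is an irreducible sextic over Q, so G = Gal(f/Q) is one of the 16 transitive subgroups 6T1, ..., 6T16 of S_6. The discriminant of f is -16807, which is not a perfect square, so G is not contained in A_6. The transitive groups of degree 6 not contained in A_6 are: C_6 (6T1, order 6), S_3 (6T2, order 6), D_6 (6T3, order 12), C_3 x S_3 (6T5, order 18), A_4 x C_2 (6T6, order 24), S_4 (6T8, order 24), S_3 x S_3 (6T9, order 36), S_4 x C_2 (6T11, order 48), (S_3 x S_3) : C_2 (6T13, order 72), PGL(2,5) (6T14, order 120), S_6 (6T16, order 720). By Dedekind's theorem, for a prime p not dividing disc(f) the degrees of the irreducible factors of f mod p form the cycle type of an element of G. Factoring f modulo the 37 such primes p <= 163 (skipping 7, which divides the discriminant), each new pattern first appears at: mod 2: f = (x^3 + x + 1)(x^3 + x^2 + 1), pattern 3+3; mod 3: f = (x^6 + 2x^5 + 2x^4 + x^3 + 1), pattern 6; mod 13: f = (x^2 + 3x + 4)(x^2 + 4x + 2)(x^2 + 6x + 11), pattern 2+2+2; mod 29: f = (x + 5)(x + 14)(x + 18)(x + 21)(x + 22)(x + 23), pattern 1+1+1+1+1+1. No other pattern occurs in this range, so the set of observed cycle types is {3+3, 6, 2+2+2, 1+1+1+1+1+1}. The candidates containing elements of all these cycle types are C_6 (6T1) of order 6, D_6 (6T3) of order 12, C_3 x S_3 (6T5) of order 18, A_4 x C_2 (6T6) of order 24, S_3 x S_3 (6T9) of order 36, S_4 x C_2 (6T11) of order 48, (S_3 x S_3) : C_2 (6T13) of order 72, PGL(2,5) (6T14) of order 120, S_6 (6T16) of order 720; the others are excluded. The observed types are precisely the cycle types that occur in C_6 (6T1). Each of the other remaining candidates has further cycle types, and by the Chebotarev density theorem the matching factorization patterns would occur for a proportion of primes equal to their share of the group: D_6 (6T3) additionally contains elements of type 2+2+1+1 (3 of its 12 elements, about 25% of primes); C_3 x S_3 (6T5) additionally contains elements of type 3+1+1+1 (4 of its 18 elements, about 22% of primes); A_4 x C_2 (6T6) additionally contains elements of type 2+2+1+1, 2+1+1+1+1 (6 of its 24 elements, about 25% of primes); S_3 x S_3 (6T9) additionally contains elements of type 3+1+1+1, 2+2+1+1 (13 of its 36 elements, about 36% of primes); S_4 x C_2 (6T11) additionally contains elements of type 4+2, 4+1+1, 2+2+1+1, 2+1+1+1+1 (24 of its 48 elements, about 50% of primes); (S_3 x S_3) : C_2 (6T13) additionally contains elements of type 4+2, 3+2+1, 3+1+1+1, 2+2+1+1, 2+1+1+1+1 (49 of its 72 elements, about 68% of primes); PGL(2,5) (6T14) additionally contains elements of type 5+1, 4+1+1, 2+2+1+1 (69 of its 120 elements, about 58% of primes); S_6 (6T16) additionally contains elements of type 5+1, 4+2, 4+1+1, 3+2+1, 3+1+1+1, 2+2+1+1, 2+1+1+1+1 (544 of its 720 elements, about 76% of primes). None of the 37 primes tested shows any such pattern (for each of these groups the chance of that is below 10^-4), which rules them out. Hence G = C_6 (6T1), of order 6.

6T1: C_6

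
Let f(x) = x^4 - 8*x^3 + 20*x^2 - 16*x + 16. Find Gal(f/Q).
The polynomial is an irreducible quartic over Q and its discriminant is 589824 = 768^2, a perfect square, so the Galois group is contained in A_4. The resolvent cubic y^3 - 20*y^2 + 64*y splits completely over Q, which gives the Klein four-group V_4.

V_4 (order 4)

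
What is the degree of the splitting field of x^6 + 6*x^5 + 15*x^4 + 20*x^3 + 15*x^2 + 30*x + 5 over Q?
360

The degree of the splitting field over Q equals the order of the Galois group, so first determine the group. The polynomial f is an irreducible sextic over Q, so G = Gal(f/Q) is one of the 16 transitive subgroups 6T1, ..., 6T16 of S_6. The discriminant of f is 746496000000 = 864000^2, a perfect square, so G is contained in A_6. The transitive groups of degree 6 contained in A_6 are: A_4 (6T4, order 12), S_4 (6T7, order 24), (C_3 x C_3) : C_4 (6T10, order 36), PSL(2,5) (6T12, order 60), A_6 (6T15, order 360). By Dedekind's theorem, for a prime p not dividing disc(f) the degrees of the irreducible factors of f mod p form the cycle type of an element of G. Factoring f modulo the 6 such primes p <= 23 (skipping 2, 3, 5, which divide the discriminant), each new pattern first appears at: mod 7: f = (x + 4)(x^5 + 2x^4 + 6x^2 + 5x + 3), pattern 5+1; mod 23: f = (x + 8)(x + 13)(x + 22)(x^3 + 9x^2 + 5x + 13), pattern 3+1+1+1. No other pattern occurs in this range, so the set of observed cycle types is {5+1, 3+1+1+1}. Among the candidates above, the only group containing elements of all these cycle types is A_6 (6T15) — each of A_4 (6T4), S_4 (6T7), (C_3 x C_3) : C_4 (6T10), PSL(2,5) (6T12) lacks at least one of them. Hence G = A_6 (6T15), of order 360. The Galois group A_6 (6T15) has order 360, so the splitting field has degree 360 over Q.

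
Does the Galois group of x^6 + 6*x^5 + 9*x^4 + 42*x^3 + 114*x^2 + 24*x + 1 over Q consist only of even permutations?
The polynomial is irreducible of degree 6 over Q. Its discriminant is -153891765817344, which is not a perfect square. A Galois group lies in the alternating group exactly when the discriminant is a square in Q, so the Galois group (A_4 x C_2) is not contained in A_6.

No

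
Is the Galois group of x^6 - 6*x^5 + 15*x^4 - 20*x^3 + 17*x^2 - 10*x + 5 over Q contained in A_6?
No

The polynomial is irreducible of degree 6 over Q. Its discriminant is -2508800, which is not a perfect square. A Galois group lies in the alternating group exactly when the discriminant is a square in Q, so the Galois group (S_4 x C_2) is not contained in A_6.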